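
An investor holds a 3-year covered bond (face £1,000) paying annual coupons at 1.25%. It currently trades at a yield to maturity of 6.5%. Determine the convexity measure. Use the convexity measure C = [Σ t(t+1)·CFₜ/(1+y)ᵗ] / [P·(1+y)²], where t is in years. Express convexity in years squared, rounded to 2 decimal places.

10.39

With y = 0.065:
  t   CF        PV=CF/(1+0.065)^t    t·PV        t(t+1)·PV
  1        12.50        11.7371        11.7371          23.4742
  2        12.50        11.0207        22.0415          66.1244
  3     1,012.50       838.1972     2,514.5916      10,058.3665
  Σ                    860.9550     2,548.3702      10,147.9651
P = 860.9550.
Convexity = Σ t(t+1)·PV / [P·(1+y)²] = 10,147.9651 / (860.9550 × 1.134225) = 10.39200.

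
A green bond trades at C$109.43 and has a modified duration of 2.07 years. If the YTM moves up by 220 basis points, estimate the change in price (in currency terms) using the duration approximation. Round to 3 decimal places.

Duration approximation: ΔP/P ≈ -D_mod · Δy = -2.07 × (+0.022) = -0.045540.
ΔP ≈ 109.43 × (-0.045540) = -4.9834422.

-C$4.983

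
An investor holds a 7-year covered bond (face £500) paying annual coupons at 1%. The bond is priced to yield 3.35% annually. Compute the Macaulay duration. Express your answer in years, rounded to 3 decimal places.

6.775 years

Periodic yield y = 0.0335. Discount each cash flow and weight by its year:
  t   CF        PV=CF/(1+0.0335)^t    t·PV
  1         5.00         4.8379         4.8379
  2         5.00         4.6811         9.3622
  3         5.00         4.5294        13.5881
  4         5.00         4.3826        17.5302
  5         5.00         4.2405        21.2025
  6         5.00         4.1031        24.6183
  7       505.00       400.9757     2,806.8296
  Σ                    427.7502     2,897.9690
Price P = Σ PV = 427.7502.
Macaulay duration = Σ(t·PV) / P = 2,897.9690 / 427.7502 = 6.77491 years.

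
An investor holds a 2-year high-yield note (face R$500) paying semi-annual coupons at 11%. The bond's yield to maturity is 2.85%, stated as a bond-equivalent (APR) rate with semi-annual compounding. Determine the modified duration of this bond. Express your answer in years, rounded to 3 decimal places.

1.835 years

Periodic yield y = 0.01425. First find Macaulay duration:
  t   CF        PV=CF/(1+0.01425)^t    t·PV
  1        27.50        27.1136        27.1136
  2        27.50        26.7327        53.4654
  3        27.50        26.3571        79.0713
  4       527.50       498.4739     1,993.8955
  Σ                    578.6773     2,153.5458
P = 578.6773; Macaulay duration = 2,153.5458 / 578.6773 = 3.72150 half-year periods = 1.86075 years.
Modified duration = D_Mac / (1 + y) = 1.86075 / 1.01425 = 1.83461 years.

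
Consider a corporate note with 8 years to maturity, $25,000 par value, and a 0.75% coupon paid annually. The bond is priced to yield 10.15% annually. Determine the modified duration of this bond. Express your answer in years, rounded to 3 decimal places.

Periodic yield y = 0.1015. First find Macaulay duration:
  t   CF        PV=CF/(1+0.1015)^t    t·PV
  1       187.50       170.2224       170.2224
  2       187.50       154.5369       309.0739
  3       187.50       140.2968       420.8904
  4       187.50       127.3689       509.4754
  5       187.50       115.6322       578.1610
  6       187.50       104.9770       629.8622
  7       187.50        95.3037       667.1259
  8    25,187.50    11,622.7542    92,982.0332
  Σ                 12,531.0921    96,266.8444
P = 12,531.0921; Macaulay duration = 96,266.8444 / 12,531.0921 = 7.68224 years.
Modified duration = D_Mac / (1 + y) = 7.68224 / 1.1015 = 6.97434 years.

6.974 years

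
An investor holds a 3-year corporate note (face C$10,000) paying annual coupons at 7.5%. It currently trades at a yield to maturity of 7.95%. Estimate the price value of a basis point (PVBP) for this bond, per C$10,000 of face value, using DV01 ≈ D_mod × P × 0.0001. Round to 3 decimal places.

C$2.558

Periodic yield y = 0.0795.
  t   CF        PV=CF/(1+0.0795)^t    t·PV
  1       750.00       694.7661       694.7661
  2       750.00       643.5999     1,287.1998
  3    10,750.00     8,545.5599    25,636.6798
  Σ                  9,883.9259    27,618.6457
P = 9,883.9259; D_Mac = 2.79430 yrs; D_mod = 2.58851 yrs.
DV01 ≈ 2.58851 × 9,883.9259 × 0.0001 = 2.558466.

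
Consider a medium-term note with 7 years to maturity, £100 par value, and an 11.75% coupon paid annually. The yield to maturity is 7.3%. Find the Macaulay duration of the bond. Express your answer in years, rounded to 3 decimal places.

5.338 years

Periodic yield y = 0.073. Discount each cash flow and weight by its year:
  t   CF        PV=CF/(1+0.073)^t    t·PV
  1        11.75        10.9506        10.9506
  2        11.75        10.2056        20.4112
  3        11.75         9.5113        28.5338
  4        11.75         8.8642        35.4568
  5        11.75         8.2611        41.3056
  6        11.75         7.6991        46.1946
  7       111.75        68.2416       477.6915
  Σ                    123.7335       660.5441
Price P = Σ PV = 123.7335.
Macaulay duration = Σ(t·PV) / P = 660.5441 / 123.7335 = 5.33844 years.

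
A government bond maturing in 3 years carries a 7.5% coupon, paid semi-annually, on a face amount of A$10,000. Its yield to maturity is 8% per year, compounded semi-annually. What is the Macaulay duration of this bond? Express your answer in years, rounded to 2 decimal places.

2.74 years

Periodic yield y = 0.04. Discount each cash flow and weight by its period:
  t   CF        PV=CF/(1+0.04)^t    t·PV
  1       375.00       360.5769       360.5769
  2       375.00       346.7086       693.4172
  3       375.00       333.3736     1,000.1209
  4       375.00       320.5516     1,282.2063
  5       375.00       308.2227     1,541.1133
  6    10,375.00     8,199.5132    49,197.0792
  Σ                  9,868.9466    54,074.5138
Price P = Σ PV = 9,868.9466.
Macaulay duration = Σ(t·PV) / P = 54,074.5138 / 9,868.9466 = 5.47926 half-year periods.
In years: 5.47926 / 2 = 2.73963 years.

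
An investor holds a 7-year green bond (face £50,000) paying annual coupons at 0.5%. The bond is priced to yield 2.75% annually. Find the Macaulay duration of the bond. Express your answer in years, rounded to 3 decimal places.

Periodic yield y = 0.0275. Discount each cash flow and weight by its year:
  t   CF        PV=CF/(1+0.0275)^t    t·PV
  1       250.00       243.3090       243.3090
  2       250.00       236.7971       473.5942
  3       250.00       230.4594       691.3783
  4       250.00       224.2914       897.1657
  5       250.00       218.2885     1,091.4425
  6       250.00       212.4462     1,274.6774
  7    50,250.00    41,558.8242   290,911.7697
  Σ                 42,924.4159   295,583.3368
Price P = Σ PV = 42,924.4159.
Macaulay duration = Σ(t·PV) / P = 295,583.3368 / 42,924.4159 = 6.88614 years.

6.886 years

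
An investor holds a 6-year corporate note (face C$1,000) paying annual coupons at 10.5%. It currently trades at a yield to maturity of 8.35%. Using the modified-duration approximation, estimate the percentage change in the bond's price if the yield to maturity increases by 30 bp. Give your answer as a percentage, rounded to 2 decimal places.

-1.33%

Periodic yield y = 0.0835. Modified duration first:
  t   CF        PV=CF/(1+0.0835)^t    t·PV
  1       105.00        96.9082        96.9082
  2       105.00        89.4399       178.8799
  3       105.00        82.5472       247.6417
  4       105.00        76.1857       304.7429
  5       105.00        70.3145       351.5724
  6     1,105.00       682.9498     4,097.6988
  Σ                  1,098.3453     5,277.4439
P = 1,098.3453; D_Mac = 4.80490 yrs; D_mod = 4.80490/(1+0.0835) = 4.43461 yrs.
ΔP/P ≈ -D_mod · Δy = -4.43461 × (+0.003) = -0.013304 = -1.3304%.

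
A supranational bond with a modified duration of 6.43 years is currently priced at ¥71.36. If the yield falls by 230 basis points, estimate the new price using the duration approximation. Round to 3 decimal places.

¥81.913

Duration approximation: ΔP/P ≈ -D_mod · Δy = -6.43 × (-0.023) = +0.147890.
New price ≈ 71.36 × (1 + 0.147890) = 81.9134304.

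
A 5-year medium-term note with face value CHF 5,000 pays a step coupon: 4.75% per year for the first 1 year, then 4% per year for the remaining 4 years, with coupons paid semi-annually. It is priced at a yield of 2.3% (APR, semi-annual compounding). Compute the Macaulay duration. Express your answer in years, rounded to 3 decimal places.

4.574 years

Periodic yield y = 0.0115. Discount each cash flow and weight by its period:
  t   CF        PV=CF/(1+0.0115)^t    t·PV
  1       118.75       117.3999       117.3999
  2       118.75       116.0652       232.1303
  3       100.00        96.6279       289.8836
  4       100.00        95.5293       382.1171
  5       100.00        94.4432       472.2159
  6       100.00        93.3694       560.2165
  7       100.00        92.3079       646.1552
  8       100.00        91.2584       730.0673
  9       100.00        90.2209       811.9878
  10    5,100.00     4,548.9515    45,489.5148
  Σ                  5,436.1734    49,731.6884
Price P = Σ PV = 5,436.1734.
Macaulay duration = Σ(t·PV) / P = 49,731.6884 / 5,436.1734 = 9.14829 half-year periods.
In years: 9.14829 / 2 = 4.57414 years.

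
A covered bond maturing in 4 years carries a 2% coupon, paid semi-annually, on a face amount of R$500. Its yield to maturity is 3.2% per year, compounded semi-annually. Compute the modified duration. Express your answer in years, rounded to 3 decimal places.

Periodic yield y = 0.016. First find Macaulay duration:
  t   CF        PV=CF/(1+0.016)^t    t·PV
  1         5.00         4.9213         4.9213
  2         5.00         4.8438         9.6875
  3         5.00         4.7675        14.3024
  4         5.00         4.6924        18.7696
  5         5.00         4.6185        23.0925
  6         5.00         4.5458        27.2746
  7         5.00         4.4742        31.3193
  8       505.00       444.7764     3,558.2110
  Σ                    477.6397     3,687.5783
P = 477.6397; Macaulay duration = 3,687.5783 / 477.6397 = 7.72042 half-year periods = 3.86021 years.
Modified duration = D_Mac / (1 + y) = 3.86021 / 1.016 = 3.79942 years.

3.799 years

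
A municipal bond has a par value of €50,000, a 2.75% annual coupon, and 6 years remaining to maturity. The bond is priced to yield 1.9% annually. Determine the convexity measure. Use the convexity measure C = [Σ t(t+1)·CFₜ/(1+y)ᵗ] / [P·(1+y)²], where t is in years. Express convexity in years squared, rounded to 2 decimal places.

With y = 0.019:
  t   CF        PV=CF/(1+0.019)^t    t·PV        t(t+1)·PV
  1     1,375.00     1,349.3621     1,349.3621       2,698.7242
  2     1,375.00     1,324.2023     2,648.4046       7,945.2137
  3     1,375.00     1,299.5116     3,898.5347      15,594.1387
  4     1,375.00     1,275.2812     5,101.1249      25,505.6243
  5     1,375.00     1,251.5027     6,257.5133      37,545.0799
  6    51,375.00    45,888.8032   275,332.8189   1,927,329.7326
  Σ                 52,388.6630   294,587.7585   2,016,618.5133
P = 52,388.6630.
Convexity = Σ t(t+1)·PV / [P·(1+y)²] = 2,016,618.5133 / (52,388.6630 × 1.038361) = 37.07132.

37.07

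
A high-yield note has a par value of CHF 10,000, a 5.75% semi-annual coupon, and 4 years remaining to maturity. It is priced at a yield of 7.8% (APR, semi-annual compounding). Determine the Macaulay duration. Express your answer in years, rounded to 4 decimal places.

3.6136 years

Periodic yield y = 0.039. Discount each cash flow and weight by its period:
  t   CF        PV=CF/(1+0.039)^t    t·PV
  1       287.50       276.7084       276.7084
  2       287.50       266.3218       532.6436
  3       287.50       256.3251       768.9754
  4       287.50       246.7037       986.8148
  5       287.50       237.4434     1,187.2170
  6       287.50       228.5307     1,371.1842
  7       287.50       219.9526     1,539.6679
  8    10,287.50     7,575.0494    60,600.3950
  Σ                  9,307.0351    67,263.6064
Price P = Σ PV = 9,307.0351.
Macaulay duration = Σ(t·PV) / P = 67,263.6064 / 9,307.0351 = 7.22718 half-year periods.
In years: 7.22718 / 2 = 3.61359 years.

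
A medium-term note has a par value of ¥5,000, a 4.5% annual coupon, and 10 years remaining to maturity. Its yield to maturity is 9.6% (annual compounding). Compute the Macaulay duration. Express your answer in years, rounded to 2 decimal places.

Periodic yield y = 0.096. Discount each cash flow and weight by its year:
  t   CF        PV=CF/(1+0.096)^t    t·PV
  1       225.00       205.2920       205.2920
  2       225.00       187.3102       374.6204
  3       225.00       170.9035       512.7104
  4       225.00       155.9338       623.7353
  5       225.00       142.2754       711.3769
  6       225.00       129.8133       778.8798
  7       225.00       118.4428       829.0995
  8       225.00       108.0682       864.5459
  9       225.00        98.6024       887.4217
  10    5,225.00     2,089.2035    20,892.0354
  Σ                  3,405.8451    26,679.7173
Price P = Σ PV = 3,405.8451.
Macaulay duration = Σ(t·PV) / P = 26,679.7173 / 3,405.8451 = 7.83351 years.

7.83 years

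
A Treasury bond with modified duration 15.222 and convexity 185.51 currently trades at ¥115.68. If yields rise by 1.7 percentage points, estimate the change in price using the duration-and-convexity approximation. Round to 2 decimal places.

Duration effect: -D_mod·Δy = -15.222 × (+0.017) = -0.258774
Convexity effect: ½·C·(Δy)² = 0.5 × 185.51 × (0.017)² = +0.026806195
ΔP/P ≈ -0.258774 + 0.026806195 = -0.231967805
ΔP ≈ 115.68 × (-0.231967805) = -26.8340356824.

-¥26.83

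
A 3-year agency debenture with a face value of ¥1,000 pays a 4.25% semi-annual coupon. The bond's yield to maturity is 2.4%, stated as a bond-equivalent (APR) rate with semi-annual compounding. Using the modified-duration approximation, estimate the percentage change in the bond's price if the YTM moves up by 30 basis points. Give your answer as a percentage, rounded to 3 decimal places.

Periodic yield y = 0.012. Modified duration first:
  t   CF        PV=CF/(1+0.012)^t    t·PV
  1        21.25        20.9980        20.9980
  2        21.25        20.7490        41.4981
  3        21.25        20.5030        61.5090
  4        21.25        20.2599        81.0395
  5        21.25        20.0196       100.0982
  6     1,021.25       950.7120     5,704.2722
  Σ                  1,053.2416     6,009.4151
P = 1,053.2416; D_Mac = 5.70564 half-year periods = 2.85282 yrs; D_mod = 2.85282/(1+0.012) = 2.81899 yrs.
ΔP/P ≈ -D_mod · Δy = -2.81899 × (+0.003) = -0.008457 = -0.8457%.

-0.846%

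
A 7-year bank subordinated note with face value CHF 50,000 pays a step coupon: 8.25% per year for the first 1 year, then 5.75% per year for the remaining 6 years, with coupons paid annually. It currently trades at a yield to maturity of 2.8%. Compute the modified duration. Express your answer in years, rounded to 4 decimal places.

Periodic yield y = 0.028. First find Macaulay duration:
  t   CF        PV=CF/(1+0.028)^t    t·PV
  1     4,125.00     4,012.6459     4,012.6459
  2     2,875.00     2,720.5181     5,441.0362
  3     2,875.00     2,646.4184     7,939.2552
  4     2,875.00     2,574.3370    10,297.3478
  5     2,875.00     2,504.2188    12,521.0941
  6     2,875.00     2,436.0105    14,616.0632
  7    52,875.00    43,581.1391   305,067.9740
  Σ                 60,475.2878   359,895.4163
P = 60,475.2878; Macaulay duration = 359,895.4163 / 60,475.2878 = 5.95112 years.
Modified duration = D_Mac / (1 + y) = 5.95112 / 1.028 = 5.78902 years.

5.7890 years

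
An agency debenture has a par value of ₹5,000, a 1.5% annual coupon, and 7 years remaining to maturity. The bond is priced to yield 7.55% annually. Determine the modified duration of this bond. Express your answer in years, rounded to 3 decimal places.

Periodic yield y = 0.0755. First find Macaulay duration:
  t   CF        PV=CF/(1+0.0755)^t    t·PV
  1        75.00        69.7350        69.7350
  2        75.00        64.8396       129.6792
  3        75.00        60.2879       180.8636
  4        75.00        56.0557       224.2227
  5        75.00        52.1206       260.6029
  6        75.00        48.4617       290.7703
  7     5,075.00     3,049.0402    21,343.2811
  Σ                  3,400.5406    22,499.1548
P = 3,400.5406; Macaulay duration = 22,499.1548 / 3,400.5406 = 6.61635 years.
Modified duration = D_Mac / (1 + y) = 6.61635 / 1.0755 = 6.15188 years.

6.152 years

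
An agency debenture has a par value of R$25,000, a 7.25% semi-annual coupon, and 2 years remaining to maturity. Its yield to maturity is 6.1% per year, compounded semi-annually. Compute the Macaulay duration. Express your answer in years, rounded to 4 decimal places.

Periodic yield y = 0.0305. Discount each cash flow and weight by its period:
  t   CF        PV=CF/(1+0.0305)^t    t·PV
  1       906.25       879.4275       879.4275
  2       906.25       853.3988     1,706.7976
  3       906.25       828.1405     2,484.4215
  4    25,906.25    22,972.7279    91,890.9114
  Σ                 25,533.6946    96,961.5580
Price P = Σ PV = 25,533.6946.
Macaulay duration = Σ(t·PV) / P = 96,961.5580 / 25,533.6946 = 3.79740 half-year periods.
In years: 3.79740 / 2 = 1.89870 years.

1.8987 years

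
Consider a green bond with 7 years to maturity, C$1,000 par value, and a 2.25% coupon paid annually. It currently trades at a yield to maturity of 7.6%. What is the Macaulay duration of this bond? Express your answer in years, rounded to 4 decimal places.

Periodic yield y = 0.076. Discount each cash flow and weight by its year:
  t   CF        PV=CF/(1+0.076)^t    t·PV
  1        22.50        20.9108        20.9108
  2        22.50        19.4338        38.8676
  3        22.50        18.0612        54.1835
  4        22.50        16.7855        67.1419
  5        22.50        15.5999        77.9994
  6        22.50        14.4980        86.9882
  7     1,022.50       612.3186     4,286.2299
  Σ                    717.6077     4,632.3212
Price P = Σ PV = 717.6077.
Macaulay duration = Σ(t·PV) / P = 4,632.3212 / 717.6077 = 6.45523 years.

6.4552 years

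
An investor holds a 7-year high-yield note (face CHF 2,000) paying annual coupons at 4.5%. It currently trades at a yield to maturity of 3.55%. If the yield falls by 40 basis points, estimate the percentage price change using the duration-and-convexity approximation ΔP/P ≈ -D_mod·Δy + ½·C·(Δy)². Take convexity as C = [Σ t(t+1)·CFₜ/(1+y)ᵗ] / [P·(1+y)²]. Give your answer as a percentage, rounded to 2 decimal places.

+2.42%

With y = 0.0355:
  t   CF        PV=CF/(1+0.0355)^t    t·PV        t(t+1)·PV
  1        90.00        86.9145        86.9145         173.8291
  2        90.00        83.9348       167.8697         503.6091
  3        90.00        81.0573       243.1719         972.6877
  4        90.00        78.2784       313.1137       1,565.5686
  5        90.00        75.5948       377.9741       2,267.8444
  6        90.00        73.0032       438.0192       3,066.1343
  7     2,090.00     1,637.1767    11,460.2371      91,681.8969
  Σ                  2,115.9599    13,087.3003     100,231.5701
P = 2,115.9599; D_Mac = 6.18504 yrs; D_mod = 5.97300 yrs; C = 44.17707.
Duration effect: -5.97300 × (-0.004) = +0.023892
Convexity effect: 0.5 × 44.17707 × (-0.004)² = +0.0003534
ΔP/P ≈ +0.023892 + 0.0003534 = +0.024245 = +2.4245%.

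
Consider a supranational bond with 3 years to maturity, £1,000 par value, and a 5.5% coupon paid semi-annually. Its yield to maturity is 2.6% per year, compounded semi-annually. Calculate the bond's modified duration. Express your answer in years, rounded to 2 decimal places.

Periodic yield y = 0.013. First find Macaulay duration:
  t   CF        PV=CF/(1+0.013)^t    t·PV
  1        27.50        27.1471        27.1471
  2        27.50        26.7987        53.5974
  3        27.50        26.4548        79.3644
  4        27.50        26.1153       104.4612
  5        27.50        25.7802       128.9008
  6     1,027.50       950.8788     5,705.2727
  Σ                  1,083.1748     6,098.7435
P = 1,083.1748; Macaulay duration = 6,098.7435 / 1,083.1748 = 5.63043 half-year periods = 2.81522 years.
Modified duration = D_Mac / (1 + y) = 2.81522 / 1.013 = 2.77909 years.

2.78 years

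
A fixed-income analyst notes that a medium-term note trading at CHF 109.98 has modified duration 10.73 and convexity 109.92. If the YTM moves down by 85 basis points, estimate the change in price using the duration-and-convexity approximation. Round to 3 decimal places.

+CHF 10.467

Duration effect: -D_mod·Δy = -10.73 × (-0.0085) = +0.091205
Convexity effect: ½·C·(Δy)² = 0.5 × 109.92 × (-0.0085)² = +0.00397086
ΔP/P ≈ +0.091205 + 0.00397086 = +0.09517586
ΔP ≈ 109.98 × (+0.09517586) = +10.4674410828.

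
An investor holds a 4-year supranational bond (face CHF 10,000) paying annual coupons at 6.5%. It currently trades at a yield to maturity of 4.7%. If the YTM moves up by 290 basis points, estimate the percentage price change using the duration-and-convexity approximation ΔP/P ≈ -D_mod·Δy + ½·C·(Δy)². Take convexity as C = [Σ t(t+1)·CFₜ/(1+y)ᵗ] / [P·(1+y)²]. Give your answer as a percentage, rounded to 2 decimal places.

With y = 0.047:
  t   CF        PV=CF/(1+0.047)^t    t·PV        t(t+1)·PV
  1       650.00       620.8214       620.8214       1,241.6428
  2       650.00       592.9526     1,185.9052       3,557.7157
  3       650.00       566.3349     1,699.0046       6,796.0186
  4    10,650.00     8,862.6354    35,450.5414     177,252.7071
  Σ                 10,642.7443    38,956.2727     188,848.0842
P = 10,642.7443; D_Mac = 3.66036 yrs; D_mod = 3.49605 yrs; C = 16.18697.
Duration effect: -3.49605 × (+0.029) = -0.101385
Convexity effect: 0.5 × 16.18697 × (0.029)² = +0.0068066
ΔP/P ≈ -0.101385 + 0.0068066 = -0.094579 = -9.4579%.

-9.46%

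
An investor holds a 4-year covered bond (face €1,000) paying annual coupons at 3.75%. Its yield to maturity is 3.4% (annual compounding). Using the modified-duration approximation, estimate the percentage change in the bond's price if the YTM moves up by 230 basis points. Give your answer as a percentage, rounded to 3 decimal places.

Periodic yield y = 0.034. Modified duration first:
  t   CF        PV=CF/(1+0.034)^t    t·PV
  1        37.50        36.2669        36.2669
  2        37.50        35.0744        70.1488
  3        37.50        33.9211       101.7632
  4     1,037.50       907.6240     3,630.4958
  Σ                  1,012.8864     3,838.6748
P = 1,012.8864; D_Mac = 3.78984 yrs; D_mod = 3.78984/(1+0.034) = 3.66522 yrs.
ΔP/P ≈ -D_mod · Δy = -3.66522 × (+0.023) = -0.084300 = -8.4300%.

-8.430%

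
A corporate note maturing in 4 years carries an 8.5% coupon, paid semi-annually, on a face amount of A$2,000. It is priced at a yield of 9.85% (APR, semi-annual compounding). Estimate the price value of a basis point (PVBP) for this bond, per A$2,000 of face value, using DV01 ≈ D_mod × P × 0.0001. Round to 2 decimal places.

Periodic yield y = 0.04925.
  t   CF        PV=CF/(1+0.04925)^t    t·PV
  1        85.00        81.0102        81.0102
  2        85.00        77.2078       154.4155
  3        85.00        73.5838       220.7513
  4        85.00        70.1299       280.5195
  5        85.00        66.8381       334.1905
  6        85.00        63.7008       382.2050
  7        85.00        60.7108       424.9757
  8     2,085.00     1,419.3001    11,354.4009
  Σ                  1,912.4815    13,232.4685
P = 1,912.4815; D_Mac = 6.91900 half-year periods = 3.45950 yrs; D_mod = 3.29712 yrs.
DV01 ≈ 3.29712 × 1,912.4815 × 0.0001 = 0.630568.

A$0.63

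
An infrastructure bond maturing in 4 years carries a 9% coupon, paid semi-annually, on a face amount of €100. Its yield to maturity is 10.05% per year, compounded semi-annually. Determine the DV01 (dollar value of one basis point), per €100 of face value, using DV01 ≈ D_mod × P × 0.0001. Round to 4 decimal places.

€0.0316

Periodic yield y = 0.05025.
  t   CF        PV=CF/(1+0.05025)^t    t·PV
  1         4.50         4.2847         4.2847
  2         4.50         4.0797         8.1594
  3         4.50         3.8845        11.6535
  4         4.50         3.6986        14.7945
  5         4.50         3.5217        17.6084
  6         4.50         3.3532        20.1191
  7         4.50         3.1927        22.3492
  8       104.50        70.5951       564.7611
  Σ                     96.6102       663.7298
P = 96.6102; D_Mac = 6.87018 half-year periods = 3.43509 yrs; D_mod = 3.27074 yrs.
DV01 ≈ 3.27074 × 96.6102 × 0.0001 = 0.031599.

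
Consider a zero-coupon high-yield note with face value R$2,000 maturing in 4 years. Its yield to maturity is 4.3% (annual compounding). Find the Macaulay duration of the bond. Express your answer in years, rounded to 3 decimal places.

A zero-coupon bond has a single cash flow at maturity, so its Macaulay duration equals its maturity: 4 years.

4.000 years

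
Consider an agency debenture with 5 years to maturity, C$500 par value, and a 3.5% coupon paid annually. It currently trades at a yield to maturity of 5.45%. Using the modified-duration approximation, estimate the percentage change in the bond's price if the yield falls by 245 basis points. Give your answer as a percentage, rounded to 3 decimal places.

Periodic yield y = 0.0545. Modified duration first:
  t   CF        PV=CF/(1+0.0545)^t    t·PV
  1        17.50        16.5955        16.5955
  2        17.50        15.7378        31.4757
  3        17.50        14.9244        44.7733
  4        17.50        14.1531        56.6124
  5       517.50       396.8967     1,984.4833
  Σ                    458.3076     2,133.9402
P = 458.3076; D_Mac = 4.65613 yrs; D_mod = 4.65613/(1+0.0545) = 4.41549 yrs.
ΔP/P ≈ -D_mod · Δy = -4.41549 × (-0.0245) = +0.108179 = +10.8179%.

+10.818%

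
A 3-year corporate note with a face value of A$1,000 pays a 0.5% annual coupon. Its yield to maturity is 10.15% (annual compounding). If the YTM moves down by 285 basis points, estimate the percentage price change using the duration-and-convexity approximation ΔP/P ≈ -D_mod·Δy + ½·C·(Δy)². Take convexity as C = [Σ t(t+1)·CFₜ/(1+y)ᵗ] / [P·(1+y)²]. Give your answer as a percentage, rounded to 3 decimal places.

+8.116%

With y = 0.1015:
  t   CF        PV=CF/(1+0.1015)^t    t·PV        t(t+1)·PV
  1         5.00         4.5393         4.5393           9.0785
  2         5.00         4.1210         8.2420          24.7259
  3     1,005.00       751.9909     2,255.9726       9,023.8902
  Σ                    760.6511     2,268.7538       9,057.6947
P = 760.6511; D_Mac = 2.98265 yrs; D_mod = 2.70780 yrs; C = 9.81439.
Duration effect: -2.70780 × (-0.0285) = +0.077172
Convexity effect: 0.5 × 9.81439 × (-0.0285)² = +0.0039859
ΔP/P ≈ +0.077172 + 0.0039859 = +0.081158 = +8.1158%.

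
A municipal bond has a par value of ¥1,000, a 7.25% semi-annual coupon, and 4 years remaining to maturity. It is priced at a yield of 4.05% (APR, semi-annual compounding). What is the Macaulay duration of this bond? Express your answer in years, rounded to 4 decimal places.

3.5720 years

Periodic yield y = 0.02025. Discount each cash flow and weight by its period:
  t   CF        PV=CF/(1+0.02025)^t    t·PV
  1        36.25        35.5305        35.5305
  2        36.25        34.8253        69.6506
  3        36.25        34.1341       102.4022
  4        36.25        33.4566       133.8263
  5        36.25        32.7925       163.9627
  6        36.25        32.1417       192.8500
  7        36.25        31.5037       220.5260
  8     1,036.25       882.6971     7,061.5771
  Σ                  1,117.0815     7,980.3254
Price P = Σ PV = 1,117.0815.
Macaulay duration = Σ(t·PV) / P = 7,980.3254 / 1,117.0815 = 7.14391 half-year periods.
In years: 7.14391 / 2 = 3.57195 years.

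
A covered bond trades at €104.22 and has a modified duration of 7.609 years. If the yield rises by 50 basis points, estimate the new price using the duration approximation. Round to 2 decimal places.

€100.25

Duration approximation: ΔP/P ≈ -D_mod · Δy = -7.609 × (+0.005) = -0.038045.
New price ≈ 104.22 × (1 - 0.038045) = 100.2549501.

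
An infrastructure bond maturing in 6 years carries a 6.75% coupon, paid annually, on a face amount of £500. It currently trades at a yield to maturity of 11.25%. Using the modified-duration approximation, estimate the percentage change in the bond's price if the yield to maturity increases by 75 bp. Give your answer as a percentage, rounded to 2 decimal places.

Periodic yield y = 0.1125. Modified duration first:
  t   CF        PV=CF/(1+0.1125)^t    t·PV
  1        33.75        30.3371        30.3371
  2        33.75        27.2693        54.5386
  3        33.75        24.5117        73.5351
  4        33.75        22.0330        88.1320
  5        33.75        19.8049        99.0247
  6       533.75       281.5385     1,689.2309
  Σ                    405.4945     2,034.7985
P = 405.4945; D_Mac = 5.01807 yrs; D_mod = 5.01807/(1+0.1125) = 4.51062 yrs.
ΔP/P ≈ -D_mod · Δy = -4.51062 × (+0.0075) = -0.033830 = -3.3830%.

-3.38%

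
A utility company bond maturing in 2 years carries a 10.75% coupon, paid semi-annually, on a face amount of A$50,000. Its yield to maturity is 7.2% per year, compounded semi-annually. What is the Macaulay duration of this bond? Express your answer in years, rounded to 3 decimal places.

1.857 years

Periodic yield y = 0.036. Discount each cash flow and weight by its period:
  t   CF        PV=CF/(1+0.036)^t    t·PV
  1     2,687.50     2,594.1120     2,594.1120
  2     2,687.50     2,503.9691     5,007.9382
  3     2,687.50     2,416.9586     7,250.8757
  4    52,687.50    45,737.0943   182,948.3773
  Σ                 53,252.1339   197,801.3031
Price P = Σ PV = 53,252.1339.
Macaulay duration = Σ(t·PV) / P = 197,801.3031 / 53,252.1339 = 3.71443 half-year periods.
In years: 3.71443 / 2 = 1.85721 years.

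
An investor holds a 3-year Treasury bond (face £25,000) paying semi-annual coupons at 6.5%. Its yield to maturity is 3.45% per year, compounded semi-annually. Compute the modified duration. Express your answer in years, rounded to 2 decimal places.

2.74 years

Periodic yield y = 0.01725. First find Macaulay duration:
  t   CF        PV=CF/(1+0.01725)^t    t·PV
  1       812.50       798.7220       798.7220
  2       812.50       785.1777     1,570.3555
  3       812.50       771.8631     2,315.5893
  4       812.50       758.7742     3,035.0969
  5       812.50       745.9073     3,729.5367
  6    25,812.50    23,295.0624   139,770.3743
  Σ                 27,155.5068   151,219.6747
P = 27,155.5068; Macaulay duration = 151,219.6747 / 27,155.5068 = 5.56866 half-year periods = 2.78433 years.
Modified duration = D_Mac / (1 + y) = 2.78433 / 1.01725 = 2.73711 years.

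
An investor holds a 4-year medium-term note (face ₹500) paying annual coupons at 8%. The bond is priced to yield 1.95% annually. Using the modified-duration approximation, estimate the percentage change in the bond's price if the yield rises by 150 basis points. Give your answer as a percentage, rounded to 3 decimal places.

Periodic yield y = 0.0195. Modified duration first:
  t   CF        PV=CF/(1+0.0195)^t    t·PV
  1        40.00        39.2349        39.2349
  2        40.00        38.4845        76.9689
  3        40.00        37.7484       113.2451
  4       540.00       499.8559     1,999.4237
  Σ                    615.3237     2,228.8727
P = 615.3237; D_Mac = 3.62228 yrs; D_mod = 3.62228/(1+0.0195) = 3.55299 yrs.
ΔP/P ≈ -D_mod · Δy = -3.55299 × (+0.015) = -0.053295 = -5.3295%.

-5.329%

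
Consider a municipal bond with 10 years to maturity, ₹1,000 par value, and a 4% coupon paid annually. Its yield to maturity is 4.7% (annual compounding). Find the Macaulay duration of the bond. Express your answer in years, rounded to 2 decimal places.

8.38 years

Periodic yield y = 0.047. Discount each cash flow and weight by its year:
  t   CF        PV=CF/(1+0.047)^t    t·PV
  1        40.00        38.2044        38.2044
  2        40.00        36.4894        72.9788
  3        40.00        34.8514       104.5541
  4        40.00        33.2869       133.1476
  5        40.00        31.7926       158.9632
  6        40.00        30.3655       182.1928
  7        40.00        29.0024       203.0165
  8        40.00        27.7004       221.6035
  9        40.00        26.4570       238.1126
  10    1,040.00       657.0017     6,570.0174
  Σ                    945.1516     7,922.7908
Price P = Σ PV = 945.1516.
Macaulay duration = Σ(t·PV) / P = 7,922.7908 / 945.1516 = 8.38256 years.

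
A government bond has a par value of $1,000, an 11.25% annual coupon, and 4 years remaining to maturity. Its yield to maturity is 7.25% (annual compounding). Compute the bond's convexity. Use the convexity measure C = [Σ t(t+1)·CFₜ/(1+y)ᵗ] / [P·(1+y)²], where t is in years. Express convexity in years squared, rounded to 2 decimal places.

14.33

With y = 0.0725:
  t   CF        PV=CF/(1+0.0725)^t    t·PV        t(t+1)·PV
  1       112.50       104.8951       104.8951         209.7902
  2       112.50        97.8043       195.6086         586.8258
  3       112.50        91.1928       273.5784       1,094.3138
  4     1,112.50       840.8351     3,363.3403      16,816.7014
  Σ                  1,134.7273     3,937.4224      18,707.6311
P = 1,134.7273.
Convexity = Σ t(t+1)·PV / [P·(1+y)²] = 18,707.6311 / (1,134.7273 × 1.150256) = 14.33285.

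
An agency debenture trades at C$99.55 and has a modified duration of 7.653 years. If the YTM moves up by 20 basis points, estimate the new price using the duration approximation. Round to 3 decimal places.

Duration approximation: ΔP/P ≈ -D_mod · Δy = -7.653 × (+0.002) = -0.015306.
New price ≈ 99.55 × (1 - 0.015306) = 98.0262877.

C$98.026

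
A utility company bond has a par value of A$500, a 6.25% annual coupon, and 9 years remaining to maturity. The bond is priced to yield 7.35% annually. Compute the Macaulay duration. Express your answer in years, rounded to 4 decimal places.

7.0705 years

Periodic yield y = 0.0735. Discount each cash flow and weight by its year:
  t   CF        PV=CF/(1+0.0735)^t    t·PV
  1        31.25        29.1104        29.1104
  2        31.25        27.1173        54.2345
  3        31.25        25.2606        75.7818
  4        31.25        23.5311        94.1243
  5        31.25        21.9200       109.5998
  6        31.25        20.4192       122.5149
  7        31.25        19.0211       133.1477
  8        31.25        17.7188       141.7502
  9       531.25       280.5954     2,525.3584
  Σ                    464.6937     3,285.6220
Price P = Σ PV = 464.6937.
Macaulay duration = Σ(t·PV) / P = 3,285.6220 / 464.6937 = 7.07051 years.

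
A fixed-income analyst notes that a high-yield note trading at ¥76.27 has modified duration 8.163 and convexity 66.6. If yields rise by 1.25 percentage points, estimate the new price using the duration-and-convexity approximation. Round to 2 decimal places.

¥68.88

Duration effect: -D_mod·Δy = -8.163 × (+0.0125) = -0.1020375
Convexity effect: ½·C·(Δy)² = 0.5 × 66.6 × (0.0125)² = +0.005203125
ΔP/P ≈ -0.1020375 + 0.005203125 = -0.096834375
New price ≈ 76.27 × (1 - 0.096834375) = 68.88444221875.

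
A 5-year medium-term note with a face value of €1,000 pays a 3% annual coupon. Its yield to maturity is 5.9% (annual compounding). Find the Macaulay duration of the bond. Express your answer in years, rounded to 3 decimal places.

Periodic yield y = 0.059. Discount each cash flow and weight by its year:
  t   CF        PV=CF/(1+0.059)^t    t·PV
  1        30.00        28.3286        28.3286
  2        30.00        26.7503        53.5007
  3        30.00        25.2600        75.7800
  4        30.00        23.8527        95.4108
  5     1,030.00       773.3168     3,866.5838
  Σ                    877.5084     4,119.6039
Price P = Σ PV = 877.5084.
Macaulay duration = Σ(t·PV) / P = 4,119.6039 / 877.5084 = 4.69466 years.

4.695 years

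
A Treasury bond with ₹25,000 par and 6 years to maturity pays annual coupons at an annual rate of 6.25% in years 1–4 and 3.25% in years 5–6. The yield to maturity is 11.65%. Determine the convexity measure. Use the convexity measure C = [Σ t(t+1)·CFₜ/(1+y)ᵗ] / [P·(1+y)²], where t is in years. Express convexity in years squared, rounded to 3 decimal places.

With y = 0.1165:
  t   CF        PV=CF/(1+0.1165)^t    t·PV        t(t+1)·PV
  1     1,562.50     1,399.4626     1,399.4626       2,798.9252
  2     1,562.50     1,253.4372     2,506.8744       7,520.6231
  3     1,562.50     1,122.6486     3,367.9458      13,471.7833
  4     1,562.50     1,005.5070     4,022.0282      20,110.1408
  5       812.50       468.3060     2,341.5301      14,049.1803
  6    25,812.50    13,325.3218    79,951.9306     559,663.5140
  Σ                 18,574.6832    93,589.7716     617,614.1668
P = 18,574.6832.
Convexity = Σ t(t+1)·PV / [P·(1+y)²] = 617,614.1668 / (18,574.6832 × 1.246572) = 26.67340.

26.673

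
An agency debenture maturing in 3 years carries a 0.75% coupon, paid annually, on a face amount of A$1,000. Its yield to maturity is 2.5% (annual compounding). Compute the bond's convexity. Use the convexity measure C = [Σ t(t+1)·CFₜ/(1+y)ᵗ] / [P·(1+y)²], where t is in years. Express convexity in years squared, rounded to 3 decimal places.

With y = 0.025:
  t   CF        PV=CF/(1+0.025)^t    t·PV        t(t+1)·PV
  1         7.50         7.3171         7.3171          14.6341
  2         7.50         7.1386        14.2772          42.8316
  3     1,007.50       935.5639     2,806.6917      11,226.7669
  Σ                    950.0196     2,828.2860      11,284.2327
P = 950.0196.
Convexity = Σ t(t+1)·PV / [P·(1+y)²] = 11,284.2327 / (950.0196 × 1.050625) = 11.30555.

11.306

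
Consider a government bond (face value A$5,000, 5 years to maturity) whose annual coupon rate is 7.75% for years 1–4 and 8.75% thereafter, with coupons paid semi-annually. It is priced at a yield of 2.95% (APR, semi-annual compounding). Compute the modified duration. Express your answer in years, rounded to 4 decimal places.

Periodic yield y = 0.01475. First find Macaulay duration:
  t   CF        PV=CF/(1+0.01475)^t    t·PV
  1       193.75       190.9337       190.9337
  2       193.75       188.1584       376.3168
  3       193.75       185.4234       556.2702
  4       193.75       182.7282       730.9126
  5       193.75       180.0721       900.3605
  6       193.75       177.4546     1,064.7278
  7       193.75       174.8752     1,224.1266
  8       193.75       172.3333     1,378.6665
  9       218.75       191.7417     1,725.6751
  10    5,218.75     4,507.9168    45,079.1681
  Σ                  6,151.6374    53,227.1579
P = 6,151.6374; Macaulay duration = 53,227.1579 / 6,151.6374 = 8.65252 half-year periods = 4.32626 years.
Modified duration = D_Mac / (1 + y) = 4.32626 / 1.01475 = 4.26337 years.

4.2634 years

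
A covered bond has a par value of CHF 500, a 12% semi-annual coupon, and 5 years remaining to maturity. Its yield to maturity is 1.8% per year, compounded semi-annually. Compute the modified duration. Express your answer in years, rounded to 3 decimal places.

Periodic yield y = 0.009. First find Macaulay duration:
  t   CF        PV=CF/(1+0.009)^t    t·PV
  1        30.00        29.7324        29.7324
  2        30.00        29.4672        58.9344
  3        30.00        29.2044        87.6131
  4        30.00        28.9439       115.7755
  5        30.00        28.6857       143.4285
  6        30.00        28.4298       170.5790
  7        30.00        28.1762       197.2337
  8        30.00        27.9249       223.3994
  9        30.00        27.6758       249.0825
  10      530.00       484.5786     4,845.7857
  Σ                    742.8189     6,121.5642
P = 742.8189; Macaulay duration = 6,121.5642 / 742.8189 = 8.24099 half-year periods = 4.12050 years.
Modified duration = D_Mac / (1 + y) = 4.12050 / 1.009 = 4.08374 years.

4.084 years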